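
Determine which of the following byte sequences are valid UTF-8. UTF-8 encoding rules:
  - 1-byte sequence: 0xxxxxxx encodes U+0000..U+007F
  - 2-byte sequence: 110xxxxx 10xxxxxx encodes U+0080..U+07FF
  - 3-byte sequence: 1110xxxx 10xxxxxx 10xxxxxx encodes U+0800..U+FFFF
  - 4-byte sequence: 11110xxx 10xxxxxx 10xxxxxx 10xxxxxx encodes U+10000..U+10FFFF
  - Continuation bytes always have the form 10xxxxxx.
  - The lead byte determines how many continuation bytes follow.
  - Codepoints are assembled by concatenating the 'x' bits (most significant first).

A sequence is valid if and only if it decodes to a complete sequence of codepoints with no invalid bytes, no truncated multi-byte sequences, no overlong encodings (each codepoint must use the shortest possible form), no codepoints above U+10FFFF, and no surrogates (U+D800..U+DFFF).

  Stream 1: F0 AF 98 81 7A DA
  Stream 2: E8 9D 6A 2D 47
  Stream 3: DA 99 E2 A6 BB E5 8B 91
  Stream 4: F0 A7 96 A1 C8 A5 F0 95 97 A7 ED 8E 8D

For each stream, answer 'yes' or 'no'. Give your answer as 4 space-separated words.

Stream 1: error at byte offset 6. INVALID
Stream 2: error at byte offset 2. INVALID
Stream 3: decodes cleanly. VALID
Stream 4: decodes cleanly. VALID

Answer: no no yes yes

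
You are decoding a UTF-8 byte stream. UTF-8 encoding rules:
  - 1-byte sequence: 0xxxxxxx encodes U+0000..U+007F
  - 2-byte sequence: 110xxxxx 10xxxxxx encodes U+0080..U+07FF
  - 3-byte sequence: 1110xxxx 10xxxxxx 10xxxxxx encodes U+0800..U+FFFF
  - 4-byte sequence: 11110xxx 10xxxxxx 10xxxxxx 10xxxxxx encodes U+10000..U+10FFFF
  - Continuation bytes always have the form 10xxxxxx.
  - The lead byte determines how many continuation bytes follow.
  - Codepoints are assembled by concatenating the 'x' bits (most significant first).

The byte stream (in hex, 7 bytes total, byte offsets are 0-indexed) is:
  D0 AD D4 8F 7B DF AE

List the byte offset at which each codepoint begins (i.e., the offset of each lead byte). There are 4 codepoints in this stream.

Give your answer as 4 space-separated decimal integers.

Answer: 0 2 4 5

Derivation:
Byte[0]=D0: 2-byte lead, need 1 cont bytes. acc=0x10
Byte[1]=AD: continuation. acc=(acc<<6)|0x2D=0x42D
Completed: cp=U+042D (starts at byte 0)
Byte[2]=D4: 2-byte lead, need 1 cont bytes. acc=0x14
Byte[3]=8F: continuation. acc=(acc<<6)|0x0F=0x50F
Completed: cp=U+050F (starts at byte 2)
Byte[4]=7B: 1-byte ASCII. cp=U+007B
Byte[5]=DF: 2-byte lead, need 1 cont bytes. acc=0x1F
Byte[6]=AE: continuation. acc=(acc<<6)|0x2E=0x7EE
Completed: cp=U+07EE (starts at byte 5)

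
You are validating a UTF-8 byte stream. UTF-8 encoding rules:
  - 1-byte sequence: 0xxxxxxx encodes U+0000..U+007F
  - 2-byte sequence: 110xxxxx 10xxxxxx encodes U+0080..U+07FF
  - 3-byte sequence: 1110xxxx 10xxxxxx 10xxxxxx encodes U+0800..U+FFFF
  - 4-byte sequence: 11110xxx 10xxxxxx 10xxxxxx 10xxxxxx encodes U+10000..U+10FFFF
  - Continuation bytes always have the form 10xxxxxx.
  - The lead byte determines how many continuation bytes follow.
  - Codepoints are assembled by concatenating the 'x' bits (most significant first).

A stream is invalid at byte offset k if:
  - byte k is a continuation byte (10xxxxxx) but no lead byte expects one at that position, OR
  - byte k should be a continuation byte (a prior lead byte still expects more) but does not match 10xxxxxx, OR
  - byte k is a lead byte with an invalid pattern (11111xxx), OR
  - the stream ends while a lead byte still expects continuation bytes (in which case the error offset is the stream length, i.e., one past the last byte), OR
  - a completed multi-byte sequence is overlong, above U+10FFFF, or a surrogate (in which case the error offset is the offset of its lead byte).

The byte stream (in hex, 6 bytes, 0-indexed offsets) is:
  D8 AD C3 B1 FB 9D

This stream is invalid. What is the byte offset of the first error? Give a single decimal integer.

Byte[0]=D8: 2-byte lead, need 1 cont bytes. acc=0x18
Byte[1]=AD: continuation. acc=(acc<<6)|0x2D=0x62D
Completed: cp=U+062D (starts at byte 0)
Byte[2]=C3: 2-byte lead, need 1 cont bytes. acc=0x3
Byte[3]=B1: continuation. acc=(acc<<6)|0x31=0xF1
Completed: cp=U+00F1 (starts at byte 2)
Byte[4]=FB: INVALID lead byte (not 0xxx/110x/1110/11110)

Answer: 4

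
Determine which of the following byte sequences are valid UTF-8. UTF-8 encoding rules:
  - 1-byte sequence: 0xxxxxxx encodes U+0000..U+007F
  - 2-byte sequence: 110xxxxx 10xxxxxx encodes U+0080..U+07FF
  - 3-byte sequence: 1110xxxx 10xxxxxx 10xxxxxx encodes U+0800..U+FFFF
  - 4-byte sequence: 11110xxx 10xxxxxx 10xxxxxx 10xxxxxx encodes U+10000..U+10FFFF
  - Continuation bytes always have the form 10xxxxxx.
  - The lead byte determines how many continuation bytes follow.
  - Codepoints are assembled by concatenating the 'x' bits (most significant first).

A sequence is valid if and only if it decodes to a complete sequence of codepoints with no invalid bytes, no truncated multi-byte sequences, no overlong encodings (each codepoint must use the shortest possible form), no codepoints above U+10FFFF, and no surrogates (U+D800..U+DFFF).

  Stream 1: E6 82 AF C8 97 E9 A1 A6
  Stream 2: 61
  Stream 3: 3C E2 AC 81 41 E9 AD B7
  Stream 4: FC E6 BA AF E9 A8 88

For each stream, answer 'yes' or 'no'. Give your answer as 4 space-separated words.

Answer: yes yes yes no

Derivation:
Stream 1: decodes cleanly. VALID
Stream 2: decodes cleanly. VALID
Stream 3: decodes cleanly. VALID
Stream 4: error at byte offset 0. INVALID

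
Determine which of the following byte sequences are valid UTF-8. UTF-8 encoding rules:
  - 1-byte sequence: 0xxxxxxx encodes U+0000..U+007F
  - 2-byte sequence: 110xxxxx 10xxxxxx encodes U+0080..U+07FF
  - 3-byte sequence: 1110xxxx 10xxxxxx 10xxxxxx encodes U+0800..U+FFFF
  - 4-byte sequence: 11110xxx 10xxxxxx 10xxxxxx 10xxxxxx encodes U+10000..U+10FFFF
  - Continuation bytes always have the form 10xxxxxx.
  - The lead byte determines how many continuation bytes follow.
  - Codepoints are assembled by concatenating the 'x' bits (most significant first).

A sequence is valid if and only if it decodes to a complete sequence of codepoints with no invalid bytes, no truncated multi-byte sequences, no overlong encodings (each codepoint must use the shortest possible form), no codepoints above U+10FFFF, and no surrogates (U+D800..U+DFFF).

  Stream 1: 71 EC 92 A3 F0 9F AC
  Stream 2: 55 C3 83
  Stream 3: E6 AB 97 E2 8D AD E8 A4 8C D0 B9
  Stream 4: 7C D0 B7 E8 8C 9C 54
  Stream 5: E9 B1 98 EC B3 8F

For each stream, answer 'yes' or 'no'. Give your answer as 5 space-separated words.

Answer: no yes yes yes yes

Derivation:
Stream 1: error at byte offset 7. INVALID
Stream 2: decodes cleanly. VALID
Stream 3: decodes cleanly. VALID
Stream 4: decodes cleanly. VALID
Stream 5: decodes cleanly. VALID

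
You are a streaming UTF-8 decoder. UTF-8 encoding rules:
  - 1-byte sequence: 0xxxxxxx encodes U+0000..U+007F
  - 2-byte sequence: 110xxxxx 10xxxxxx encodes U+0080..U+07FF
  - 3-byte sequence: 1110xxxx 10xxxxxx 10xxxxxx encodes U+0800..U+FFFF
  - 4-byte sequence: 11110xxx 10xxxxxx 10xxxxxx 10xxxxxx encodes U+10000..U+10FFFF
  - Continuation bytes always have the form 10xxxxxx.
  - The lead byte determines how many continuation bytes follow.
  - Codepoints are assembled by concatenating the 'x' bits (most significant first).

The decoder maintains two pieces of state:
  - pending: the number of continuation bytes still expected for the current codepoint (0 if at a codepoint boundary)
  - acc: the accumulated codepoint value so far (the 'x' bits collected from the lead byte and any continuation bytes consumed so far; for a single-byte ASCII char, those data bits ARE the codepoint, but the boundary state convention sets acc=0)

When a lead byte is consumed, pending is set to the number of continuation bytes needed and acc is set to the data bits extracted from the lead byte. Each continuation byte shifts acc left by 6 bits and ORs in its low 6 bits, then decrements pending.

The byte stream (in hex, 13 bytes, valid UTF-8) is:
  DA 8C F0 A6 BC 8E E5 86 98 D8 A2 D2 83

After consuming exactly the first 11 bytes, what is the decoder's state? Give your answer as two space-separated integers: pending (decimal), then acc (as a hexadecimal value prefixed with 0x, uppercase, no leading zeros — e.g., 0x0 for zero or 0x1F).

Answer: 0 0x622

Derivation:
Byte[0]=DA: 2-byte lead. pending=1, acc=0x1A
Byte[1]=8C: continuation. acc=(acc<<6)|0x0C=0x68C, pending=0
Byte[2]=F0: 4-byte lead. pending=3, acc=0x0
Byte[3]=A6: continuation. acc=(acc<<6)|0x26=0x26, pending=2
Byte[4]=BC: continuation. acc=(acc<<6)|0x3C=0x9BC, pending=1
Byte[5]=8E: continuation. acc=(acc<<6)|0x0E=0x26F0E, pending=0
Byte[6]=E5: 3-byte lead. pending=2, acc=0x5
Byte[7]=86: continuation. acc=(acc<<6)|0x06=0x146, pending=1
Byte[8]=98: continuation. acc=(acc<<6)|0x18=0x5198, pending=0
Byte[9]=D8: 2-byte lead. pending=1, acc=0x18
Byte[10]=A2: continuation. acc=(acc<<6)|0x22=0x622, pending=0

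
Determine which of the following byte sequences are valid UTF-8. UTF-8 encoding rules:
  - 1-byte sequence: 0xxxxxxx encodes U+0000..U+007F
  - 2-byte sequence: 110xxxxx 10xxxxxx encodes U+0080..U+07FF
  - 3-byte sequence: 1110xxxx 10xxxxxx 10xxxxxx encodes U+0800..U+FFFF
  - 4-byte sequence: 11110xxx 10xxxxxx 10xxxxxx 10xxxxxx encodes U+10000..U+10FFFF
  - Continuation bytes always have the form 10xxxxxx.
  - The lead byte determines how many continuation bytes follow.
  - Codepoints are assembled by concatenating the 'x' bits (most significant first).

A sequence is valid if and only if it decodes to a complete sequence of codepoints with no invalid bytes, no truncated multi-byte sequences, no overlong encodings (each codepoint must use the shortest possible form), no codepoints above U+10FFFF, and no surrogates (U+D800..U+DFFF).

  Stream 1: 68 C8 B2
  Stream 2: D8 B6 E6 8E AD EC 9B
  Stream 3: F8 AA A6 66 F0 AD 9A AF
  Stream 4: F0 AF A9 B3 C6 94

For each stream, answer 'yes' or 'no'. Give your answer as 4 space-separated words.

Stream 1: decodes cleanly. VALID
Stream 2: error at byte offset 7. INVALID
Stream 3: error at byte offset 0. INVALID
Stream 4: decodes cleanly. VALID

Answer: yes no no yes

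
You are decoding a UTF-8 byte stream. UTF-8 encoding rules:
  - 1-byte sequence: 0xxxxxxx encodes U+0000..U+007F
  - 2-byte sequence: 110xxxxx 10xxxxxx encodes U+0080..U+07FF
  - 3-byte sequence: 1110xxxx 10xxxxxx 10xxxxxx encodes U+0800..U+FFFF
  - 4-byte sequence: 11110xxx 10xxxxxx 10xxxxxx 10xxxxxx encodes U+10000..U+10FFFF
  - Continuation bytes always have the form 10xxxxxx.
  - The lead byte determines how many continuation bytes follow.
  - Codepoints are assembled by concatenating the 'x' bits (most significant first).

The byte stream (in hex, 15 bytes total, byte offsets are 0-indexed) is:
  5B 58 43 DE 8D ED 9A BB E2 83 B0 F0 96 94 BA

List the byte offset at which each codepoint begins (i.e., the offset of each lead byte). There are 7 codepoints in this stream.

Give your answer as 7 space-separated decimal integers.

Byte[0]=5B: 1-byte ASCII. cp=U+005B
Byte[1]=58: 1-byte ASCII. cp=U+0058
Byte[2]=43: 1-byte ASCII. cp=U+0043
Byte[3]=DE: 2-byte lead, need 1 cont bytes. acc=0x1E
Byte[4]=8D: continuation. acc=(acc<<6)|0x0D=0x78D
Completed: cp=U+078D (starts at byte 3)
Byte[5]=ED: 3-byte lead, need 2 cont bytes. acc=0xD
Byte[6]=9A: continuation. acc=(acc<<6)|0x1A=0x35A
Byte[7]=BB: continuation. acc=(acc<<6)|0x3B=0xD6BB
Completed: cp=U+D6BB (starts at byte 5)
Byte[8]=E2: 3-byte lead, need 2 cont bytes. acc=0x2
Byte[9]=83: continuation. acc=(acc<<6)|0x03=0x83
Byte[10]=B0: continuation. acc=(acc<<6)|0x30=0x20F0
Completed: cp=U+20F0 (starts at byte 8)
Byte[11]=F0: 4-byte lead, need 3 cont bytes. acc=0x0
Byte[12]=96: continuation. acc=(acc<<6)|0x16=0x16
Byte[13]=94: continuation. acc=(acc<<6)|0x14=0x594
Byte[14]=BA: continuation. acc=(acc<<6)|0x3A=0x1653A
Completed: cp=U+1653A (starts at byte 11)

Answer: 0 1 2 3 5 8 11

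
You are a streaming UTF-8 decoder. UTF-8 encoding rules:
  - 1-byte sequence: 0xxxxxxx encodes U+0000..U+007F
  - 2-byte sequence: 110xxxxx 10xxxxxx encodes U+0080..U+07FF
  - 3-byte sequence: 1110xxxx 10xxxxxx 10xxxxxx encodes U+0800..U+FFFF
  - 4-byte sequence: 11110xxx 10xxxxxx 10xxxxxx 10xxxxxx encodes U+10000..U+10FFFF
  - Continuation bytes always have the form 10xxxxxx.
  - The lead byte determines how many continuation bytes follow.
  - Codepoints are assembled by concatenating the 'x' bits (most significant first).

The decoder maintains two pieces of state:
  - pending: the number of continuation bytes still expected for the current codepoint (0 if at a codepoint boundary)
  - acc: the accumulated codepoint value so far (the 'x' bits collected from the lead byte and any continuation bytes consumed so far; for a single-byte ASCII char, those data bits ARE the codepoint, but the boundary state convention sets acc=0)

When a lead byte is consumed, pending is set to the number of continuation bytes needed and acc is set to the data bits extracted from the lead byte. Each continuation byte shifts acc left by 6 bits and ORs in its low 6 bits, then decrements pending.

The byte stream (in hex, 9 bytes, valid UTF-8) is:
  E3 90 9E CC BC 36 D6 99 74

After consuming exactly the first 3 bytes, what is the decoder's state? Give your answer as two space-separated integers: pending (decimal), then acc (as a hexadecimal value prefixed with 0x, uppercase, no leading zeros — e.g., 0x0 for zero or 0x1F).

Answer: 0 0x341E

Derivation:
Byte[0]=E3: 3-byte lead. pending=2, acc=0x3
Byte[1]=90: continuation. acc=(acc<<6)|0x10=0xD0, pending=1
Byte[2]=9E: continuation. acc=(acc<<6)|0x1E=0x341E, pending=0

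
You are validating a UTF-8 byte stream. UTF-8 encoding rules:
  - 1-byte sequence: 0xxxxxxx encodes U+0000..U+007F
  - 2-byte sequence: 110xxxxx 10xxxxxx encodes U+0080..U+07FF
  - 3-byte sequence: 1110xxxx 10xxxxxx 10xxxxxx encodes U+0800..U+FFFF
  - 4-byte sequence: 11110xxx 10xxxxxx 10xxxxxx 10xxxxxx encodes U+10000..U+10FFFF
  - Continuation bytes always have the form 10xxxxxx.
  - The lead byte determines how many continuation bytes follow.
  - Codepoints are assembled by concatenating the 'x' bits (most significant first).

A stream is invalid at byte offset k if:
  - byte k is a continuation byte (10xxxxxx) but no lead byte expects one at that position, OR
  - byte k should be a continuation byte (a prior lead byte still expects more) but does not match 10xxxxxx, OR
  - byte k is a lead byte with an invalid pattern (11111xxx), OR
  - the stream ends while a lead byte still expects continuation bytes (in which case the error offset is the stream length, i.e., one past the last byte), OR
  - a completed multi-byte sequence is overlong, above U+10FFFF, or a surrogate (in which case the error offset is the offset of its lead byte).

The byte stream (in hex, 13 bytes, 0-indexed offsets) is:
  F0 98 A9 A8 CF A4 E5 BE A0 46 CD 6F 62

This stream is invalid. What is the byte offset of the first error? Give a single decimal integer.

Byte[0]=F0: 4-byte lead, need 3 cont bytes. acc=0x0
Byte[1]=98: continuation. acc=(acc<<6)|0x18=0x18
Byte[2]=A9: continuation. acc=(acc<<6)|0x29=0x629
Byte[3]=A8: continuation. acc=(acc<<6)|0x28=0x18A68
Completed: cp=U+18A68 (starts at byte 0)
Byte[4]=CF: 2-byte lead, need 1 cont bytes. acc=0xF
Byte[5]=A4: continuation. acc=(acc<<6)|0x24=0x3E4
Completed: cp=U+03E4 (starts at byte 4)
Byte[6]=E5: 3-byte lead, need 2 cont bytes. acc=0x5
Byte[7]=BE: continuation. acc=(acc<<6)|0x3E=0x17E
Byte[8]=A0: continuation. acc=(acc<<6)|0x20=0x5FA0
Completed: cp=U+5FA0 (starts at byte 6)
Byte[9]=46: 1-byte ASCII. cp=U+0046
Byte[10]=CD: 2-byte lead, need 1 cont bytes. acc=0xD
Byte[11]=6F: expected 10xxxxxx continuation. INVALID

Answer: 11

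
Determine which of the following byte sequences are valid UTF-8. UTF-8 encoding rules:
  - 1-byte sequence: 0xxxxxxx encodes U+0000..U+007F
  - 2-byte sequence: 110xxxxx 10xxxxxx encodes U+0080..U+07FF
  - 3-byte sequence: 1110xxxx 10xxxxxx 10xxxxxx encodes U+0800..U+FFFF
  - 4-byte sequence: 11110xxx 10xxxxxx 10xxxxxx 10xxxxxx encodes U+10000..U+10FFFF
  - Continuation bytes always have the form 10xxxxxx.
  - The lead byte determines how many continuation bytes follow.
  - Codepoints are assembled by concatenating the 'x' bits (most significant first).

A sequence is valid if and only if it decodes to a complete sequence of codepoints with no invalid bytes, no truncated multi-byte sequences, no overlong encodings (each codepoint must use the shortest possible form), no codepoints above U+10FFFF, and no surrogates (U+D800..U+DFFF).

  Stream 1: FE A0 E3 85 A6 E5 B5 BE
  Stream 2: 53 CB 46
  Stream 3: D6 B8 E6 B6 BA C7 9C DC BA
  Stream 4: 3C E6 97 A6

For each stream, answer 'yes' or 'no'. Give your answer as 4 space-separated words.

Stream 1: error at byte offset 0. INVALID
Stream 2: error at byte offset 2. INVALID
Stream 3: decodes cleanly. VALID
Stream 4: decodes cleanly. VALID

Answer: no no yes yes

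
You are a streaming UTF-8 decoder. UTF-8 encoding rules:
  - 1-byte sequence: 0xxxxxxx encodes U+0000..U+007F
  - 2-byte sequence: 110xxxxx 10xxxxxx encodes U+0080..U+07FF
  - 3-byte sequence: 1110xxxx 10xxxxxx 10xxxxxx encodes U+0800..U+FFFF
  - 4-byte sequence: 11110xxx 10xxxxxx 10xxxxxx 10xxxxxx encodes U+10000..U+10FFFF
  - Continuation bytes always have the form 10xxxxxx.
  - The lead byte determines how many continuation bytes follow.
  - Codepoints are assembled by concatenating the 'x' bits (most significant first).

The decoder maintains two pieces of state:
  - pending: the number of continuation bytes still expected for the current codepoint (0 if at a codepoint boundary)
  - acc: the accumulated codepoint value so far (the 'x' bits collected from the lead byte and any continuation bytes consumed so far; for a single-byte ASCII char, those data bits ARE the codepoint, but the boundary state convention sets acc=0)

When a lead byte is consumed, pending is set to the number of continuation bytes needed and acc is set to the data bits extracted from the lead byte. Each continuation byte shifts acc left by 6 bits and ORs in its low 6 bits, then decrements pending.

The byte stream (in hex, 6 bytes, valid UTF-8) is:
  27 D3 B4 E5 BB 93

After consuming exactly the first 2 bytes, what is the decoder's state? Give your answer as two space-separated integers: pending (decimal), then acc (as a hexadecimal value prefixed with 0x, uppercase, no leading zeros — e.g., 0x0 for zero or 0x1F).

Answer: 1 0x13

Derivation:
Byte[0]=27: 1-byte. pending=0, acc=0x0
Byte[1]=D3: 2-byte lead. pending=1, acc=0x13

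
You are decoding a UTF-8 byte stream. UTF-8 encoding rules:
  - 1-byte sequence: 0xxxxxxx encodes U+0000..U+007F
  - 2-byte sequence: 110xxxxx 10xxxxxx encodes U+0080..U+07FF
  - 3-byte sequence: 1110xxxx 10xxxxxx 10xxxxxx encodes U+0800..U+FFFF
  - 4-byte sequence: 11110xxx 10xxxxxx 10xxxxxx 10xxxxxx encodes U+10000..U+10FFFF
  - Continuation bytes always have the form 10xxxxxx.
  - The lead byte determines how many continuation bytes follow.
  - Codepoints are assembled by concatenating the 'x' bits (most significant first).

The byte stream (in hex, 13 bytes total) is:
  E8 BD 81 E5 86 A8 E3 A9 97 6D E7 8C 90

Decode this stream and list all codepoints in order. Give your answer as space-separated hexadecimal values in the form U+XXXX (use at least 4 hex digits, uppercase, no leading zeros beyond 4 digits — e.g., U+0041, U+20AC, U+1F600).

Answer: U+8F41 U+51A8 U+3A57 U+006D U+7310

Derivation:
Byte[0]=E8: 3-byte lead, need 2 cont bytes. acc=0x8
Byte[1]=BD: continuation. acc=(acc<<6)|0x3D=0x23D
Byte[2]=81: continuation. acc=(acc<<6)|0x01=0x8F41
Completed: cp=U+8F41 (starts at byte 0)
Byte[3]=E5: 3-byte lead, need 2 cont bytes. acc=0x5
Byte[4]=86: continuation. acc=(acc<<6)|0x06=0x146
Byte[5]=A8: continuation. acc=(acc<<6)|0x28=0x51A8
Completed: cp=U+51A8 (starts at byte 3)
Byte[6]=E3: 3-byte lead, need 2 cont bytes. acc=0x3
Byte[7]=A9: continuation. acc=(acc<<6)|0x29=0xE9
Byte[8]=97: continuation. acc=(acc<<6)|0x17=0x3A57
Completed: cp=U+3A57 (starts at byte 6)
Byte[9]=6D: 1-byte ASCII. cp=U+006D
Byte[10]=E7: 3-byte lead, need 2 cont bytes. acc=0x7
Byte[11]=8C: continuation. acc=(acc<<6)|0x0C=0x1CC
Byte[12]=90: continuation. acc=(acc<<6)|0x10=0x7310
Completed: cp=U+7310 (starts at byte 10)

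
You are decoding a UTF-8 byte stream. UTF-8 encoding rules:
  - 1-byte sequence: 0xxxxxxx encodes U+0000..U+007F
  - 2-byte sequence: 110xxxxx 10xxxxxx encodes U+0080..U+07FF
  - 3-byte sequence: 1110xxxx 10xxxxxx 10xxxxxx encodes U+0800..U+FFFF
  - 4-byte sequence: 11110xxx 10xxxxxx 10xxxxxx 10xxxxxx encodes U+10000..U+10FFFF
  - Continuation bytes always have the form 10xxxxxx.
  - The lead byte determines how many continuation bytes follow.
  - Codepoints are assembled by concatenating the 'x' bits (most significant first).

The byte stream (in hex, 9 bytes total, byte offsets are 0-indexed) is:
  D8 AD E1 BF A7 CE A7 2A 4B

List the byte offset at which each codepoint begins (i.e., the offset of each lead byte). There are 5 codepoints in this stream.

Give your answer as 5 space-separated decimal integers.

Answer: 0 2 5 7 8

Derivation:
Byte[0]=D8: 2-byte lead, need 1 cont bytes. acc=0x18
Byte[1]=AD: continuation. acc=(acc<<6)|0x2D=0x62D
Completed: cp=U+062D (starts at byte 0)
Byte[2]=E1: 3-byte lead, need 2 cont bytes. acc=0x1
Byte[3]=BF: continuation. acc=(acc<<6)|0x3F=0x7F
Byte[4]=A7: continuation. acc=(acc<<6)|0x27=0x1FE7
Completed: cp=U+1FE7 (starts at byte 2)
Byte[5]=CE: 2-byte lead, need 1 cont bytes. acc=0xE
Byte[6]=A7: continuation. acc=(acc<<6)|0x27=0x3A7
Completed: cp=U+03A7 (starts at byte 5)
Byte[7]=2A: 1-byte ASCII. cp=U+002A
Byte[8]=4B: 1-byte ASCII. cp=U+004B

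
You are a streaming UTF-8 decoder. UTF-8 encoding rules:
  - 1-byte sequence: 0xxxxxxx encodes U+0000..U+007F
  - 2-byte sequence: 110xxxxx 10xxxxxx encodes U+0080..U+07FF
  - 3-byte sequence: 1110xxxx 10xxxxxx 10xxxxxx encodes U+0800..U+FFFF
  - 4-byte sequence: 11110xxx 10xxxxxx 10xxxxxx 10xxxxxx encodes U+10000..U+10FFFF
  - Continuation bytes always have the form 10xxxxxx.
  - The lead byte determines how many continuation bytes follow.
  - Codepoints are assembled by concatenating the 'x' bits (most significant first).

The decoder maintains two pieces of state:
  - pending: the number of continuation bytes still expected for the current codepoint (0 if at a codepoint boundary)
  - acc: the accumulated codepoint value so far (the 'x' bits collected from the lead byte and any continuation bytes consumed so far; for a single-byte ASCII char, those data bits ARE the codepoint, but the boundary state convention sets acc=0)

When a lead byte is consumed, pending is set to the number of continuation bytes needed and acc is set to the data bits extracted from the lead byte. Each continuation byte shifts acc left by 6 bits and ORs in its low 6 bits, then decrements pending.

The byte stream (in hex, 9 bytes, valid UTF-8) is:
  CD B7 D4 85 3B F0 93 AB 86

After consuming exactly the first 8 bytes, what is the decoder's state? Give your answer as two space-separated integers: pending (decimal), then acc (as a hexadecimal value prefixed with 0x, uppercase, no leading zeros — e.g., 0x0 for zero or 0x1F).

Byte[0]=CD: 2-byte lead. pending=1, acc=0xD
Byte[1]=B7: continuation. acc=(acc<<6)|0x37=0x377, pending=0
Byte[2]=D4: 2-byte lead. pending=1, acc=0x14
Byte[3]=85: continuation. acc=(acc<<6)|0x05=0x505, pending=0
Byte[4]=3B: 1-byte. pending=0, acc=0x0
Byte[5]=F0: 4-byte lead. pending=3, acc=0x0
Byte[6]=93: continuation. acc=(acc<<6)|0x13=0x13, pending=2
Byte[7]=AB: continuation. acc=(acc<<6)|0x2B=0x4EB, pending=1

Answer: 1 0x4EB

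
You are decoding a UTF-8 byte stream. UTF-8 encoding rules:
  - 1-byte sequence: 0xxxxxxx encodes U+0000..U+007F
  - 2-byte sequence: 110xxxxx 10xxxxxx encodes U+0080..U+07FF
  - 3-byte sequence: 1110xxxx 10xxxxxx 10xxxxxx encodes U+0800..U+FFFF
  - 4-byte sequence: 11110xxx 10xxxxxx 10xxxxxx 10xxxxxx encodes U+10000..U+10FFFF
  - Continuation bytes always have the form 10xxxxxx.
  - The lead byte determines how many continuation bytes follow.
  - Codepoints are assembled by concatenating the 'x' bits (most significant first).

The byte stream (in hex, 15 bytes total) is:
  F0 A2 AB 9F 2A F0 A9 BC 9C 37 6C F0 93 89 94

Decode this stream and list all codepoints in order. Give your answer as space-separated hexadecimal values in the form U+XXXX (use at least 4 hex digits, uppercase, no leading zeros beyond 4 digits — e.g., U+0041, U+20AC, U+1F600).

Byte[0]=F0: 4-byte lead, need 3 cont bytes. acc=0x0
Byte[1]=A2: continuation. acc=(acc<<6)|0x22=0x22
Byte[2]=AB: continuation. acc=(acc<<6)|0x2B=0x8AB
Byte[3]=9F: continuation. acc=(acc<<6)|0x1F=0x22ADF
Completed: cp=U+22ADF (starts at byte 0)
Byte[4]=2A: 1-byte ASCII. cp=U+002A
Byte[5]=F0: 4-byte lead, need 3 cont bytes. acc=0x0
Byte[6]=A9: continuation. acc=(acc<<6)|0x29=0x29
Byte[7]=BC: continuation. acc=(acc<<6)|0x3C=0xA7C
Byte[8]=9C: continuation. acc=(acc<<6)|0x1C=0x29F1C
Completed: cp=U+29F1C (starts at byte 5)
Byte[9]=37: 1-byte ASCII. cp=U+0037
Byte[10]=6C: 1-byte ASCII. cp=U+006C
Byte[11]=F0: 4-byte lead, need 3 cont bytes. acc=0x0
Byte[12]=93: continuation. acc=(acc<<6)|0x13=0x13
Byte[13]=89: continuation. acc=(acc<<6)|0x09=0x4C9
Byte[14]=94: continuation. acc=(acc<<6)|0x14=0x13254
Completed: cp=U+13254 (starts at byte 11)

Answer: U+22ADF U+002A U+29F1C U+0037 U+006C U+13254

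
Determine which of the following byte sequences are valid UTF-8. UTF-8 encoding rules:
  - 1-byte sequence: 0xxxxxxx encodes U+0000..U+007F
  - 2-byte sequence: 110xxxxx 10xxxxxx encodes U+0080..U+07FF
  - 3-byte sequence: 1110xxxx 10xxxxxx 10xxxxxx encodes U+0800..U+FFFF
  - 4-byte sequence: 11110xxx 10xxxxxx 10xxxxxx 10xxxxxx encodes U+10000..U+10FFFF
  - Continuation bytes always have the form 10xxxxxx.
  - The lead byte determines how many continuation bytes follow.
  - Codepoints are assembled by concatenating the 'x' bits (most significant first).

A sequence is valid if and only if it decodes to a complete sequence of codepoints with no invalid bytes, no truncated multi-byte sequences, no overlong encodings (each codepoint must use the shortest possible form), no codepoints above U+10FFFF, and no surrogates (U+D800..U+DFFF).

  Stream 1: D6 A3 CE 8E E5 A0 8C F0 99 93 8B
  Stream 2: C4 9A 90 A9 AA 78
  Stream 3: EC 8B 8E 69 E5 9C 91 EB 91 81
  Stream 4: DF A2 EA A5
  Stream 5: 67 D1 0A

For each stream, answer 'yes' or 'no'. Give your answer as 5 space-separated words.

Answer: yes no yes no no

Derivation:
Stream 1: decodes cleanly. VALID
Stream 2: error at byte offset 2. INVALID
Stream 3: decodes cleanly. VALID
Stream 4: error at byte offset 4. INVALID
Stream 5: error at byte offset 2. INVALID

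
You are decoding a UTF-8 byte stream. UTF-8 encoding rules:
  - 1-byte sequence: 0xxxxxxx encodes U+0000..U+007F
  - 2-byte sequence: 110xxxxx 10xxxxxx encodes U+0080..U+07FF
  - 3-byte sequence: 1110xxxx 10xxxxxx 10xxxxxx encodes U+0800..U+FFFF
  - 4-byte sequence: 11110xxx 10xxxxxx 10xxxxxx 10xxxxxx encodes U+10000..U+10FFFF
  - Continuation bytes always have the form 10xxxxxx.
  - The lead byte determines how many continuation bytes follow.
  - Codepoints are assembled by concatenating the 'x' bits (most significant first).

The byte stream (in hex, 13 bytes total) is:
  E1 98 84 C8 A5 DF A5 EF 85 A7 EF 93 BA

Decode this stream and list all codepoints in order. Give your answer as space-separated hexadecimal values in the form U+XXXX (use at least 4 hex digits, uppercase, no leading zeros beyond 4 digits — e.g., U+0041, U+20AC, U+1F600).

Byte[0]=E1: 3-byte lead, need 2 cont bytes. acc=0x1
Byte[1]=98: continuation. acc=(acc<<6)|0x18=0x58
Byte[2]=84: continuation. acc=(acc<<6)|0x04=0x1604
Completed: cp=U+1604 (starts at byte 0)
Byte[3]=C8: 2-byte lead, need 1 cont bytes. acc=0x8
Byte[4]=A5: continuation. acc=(acc<<6)|0x25=0x225
Completed: cp=U+0225 (starts at byte 3)
Byte[5]=DF: 2-byte lead, need 1 cont bytes. acc=0x1F
Byte[6]=A5: continuation. acc=(acc<<6)|0x25=0x7E5
Completed: cp=U+07E5 (starts at byte 5)
Byte[7]=EF: 3-byte lead, need 2 cont bytes. acc=0xF
Byte[8]=85: continuation. acc=(acc<<6)|0x05=0x3C5
Byte[9]=A7: continuation. acc=(acc<<6)|0x27=0xF167
Completed: cp=U+F167 (starts at byte 7)
Byte[10]=EF: 3-byte lead, need 2 cont bytes. acc=0xF
Byte[11]=93: continuation. acc=(acc<<6)|0x13=0x3D3
Byte[12]=BA: continuation. acc=(acc<<6)|0x3A=0xF4FA
Completed: cp=U+F4FA (starts at byte 10)

Answer: U+1604 U+0225 U+07E5 U+F167 U+F4FA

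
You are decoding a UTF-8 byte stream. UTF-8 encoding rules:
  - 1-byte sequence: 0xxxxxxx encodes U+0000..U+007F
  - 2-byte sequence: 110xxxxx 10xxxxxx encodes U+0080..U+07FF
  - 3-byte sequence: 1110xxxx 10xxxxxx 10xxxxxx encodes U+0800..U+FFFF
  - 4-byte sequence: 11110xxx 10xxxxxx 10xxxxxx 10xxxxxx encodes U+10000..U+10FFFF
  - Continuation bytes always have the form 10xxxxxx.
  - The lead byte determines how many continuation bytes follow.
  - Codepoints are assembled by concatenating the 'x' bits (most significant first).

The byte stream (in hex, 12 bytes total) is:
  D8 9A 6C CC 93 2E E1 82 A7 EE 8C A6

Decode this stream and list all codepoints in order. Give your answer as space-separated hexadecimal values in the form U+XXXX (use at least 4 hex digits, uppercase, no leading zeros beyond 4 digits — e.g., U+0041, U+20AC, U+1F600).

Answer: U+061A U+006C U+0313 U+002E U+10A7 U+E326

Derivation:
Byte[0]=D8: 2-byte lead, need 1 cont bytes. acc=0x18
Byte[1]=9A: continuation. acc=(acc<<6)|0x1A=0x61A
Completed: cp=U+061A (starts at byte 0)
Byte[2]=6C: 1-byte ASCII. cp=U+006C
Byte[3]=CC: 2-byte lead, need 1 cont bytes. acc=0xC
Byte[4]=93: continuation. acc=(acc<<6)|0x13=0x313
Completed: cp=U+0313 (starts at byte 3)
Byte[5]=2E: 1-byte ASCII. cp=U+002E
Byte[6]=E1: 3-byte lead, need 2 cont bytes. acc=0x1
Byte[7]=82: continuation. acc=(acc<<6)|0x02=0x42
Byte[8]=A7: continuation. acc=(acc<<6)|0x27=0x10A7
Completed: cp=U+10A7 (starts at byte 6)
Byte[9]=EE: 3-byte lead, need 2 cont bytes. acc=0xE
Byte[10]=8C: continuation. acc=(acc<<6)|0x0C=0x38C
Byte[11]=A6: continuation. acc=(acc<<6)|0x26=0xE326
Completed: cp=U+E326 (starts at byte 9)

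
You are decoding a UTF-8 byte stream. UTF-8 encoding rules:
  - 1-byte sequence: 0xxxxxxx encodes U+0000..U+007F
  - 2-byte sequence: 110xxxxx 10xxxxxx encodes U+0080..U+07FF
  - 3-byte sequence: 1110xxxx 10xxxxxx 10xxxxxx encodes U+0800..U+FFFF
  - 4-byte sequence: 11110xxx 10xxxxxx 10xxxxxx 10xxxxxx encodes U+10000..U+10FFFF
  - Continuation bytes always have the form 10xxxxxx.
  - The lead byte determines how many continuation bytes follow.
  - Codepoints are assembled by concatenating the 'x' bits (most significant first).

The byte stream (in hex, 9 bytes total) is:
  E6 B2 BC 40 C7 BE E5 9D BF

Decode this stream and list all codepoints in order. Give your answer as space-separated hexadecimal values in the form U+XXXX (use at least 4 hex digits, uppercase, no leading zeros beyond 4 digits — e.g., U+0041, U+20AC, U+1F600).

Answer: U+6CBC U+0040 U+01FE U+577F

Derivation:
Byte[0]=E6: 3-byte lead, need 2 cont bytes. acc=0x6
Byte[1]=B2: continuation. acc=(acc<<6)|0x32=0x1B2
Byte[2]=BC: continuation. acc=(acc<<6)|0x3C=0x6CBC
Completed: cp=U+6CBC (starts at byte 0)
Byte[3]=40: 1-byte ASCII. cp=U+0040
Byte[4]=C7: 2-byte lead, need 1 cont bytes. acc=0x7
Byte[5]=BE: continuation. acc=(acc<<6)|0x3E=0x1FE
Completed: cp=U+01FE (starts at byte 4)
Byte[6]=E5: 3-byte lead, need 2 cont bytes. acc=0x5
Byte[7]=9D: continuation. acc=(acc<<6)|0x1D=0x15D
Byte[8]=BF: continuation. acc=(acc<<6)|0x3F=0x577F
Completed: cp=U+577F (starts at byte 6)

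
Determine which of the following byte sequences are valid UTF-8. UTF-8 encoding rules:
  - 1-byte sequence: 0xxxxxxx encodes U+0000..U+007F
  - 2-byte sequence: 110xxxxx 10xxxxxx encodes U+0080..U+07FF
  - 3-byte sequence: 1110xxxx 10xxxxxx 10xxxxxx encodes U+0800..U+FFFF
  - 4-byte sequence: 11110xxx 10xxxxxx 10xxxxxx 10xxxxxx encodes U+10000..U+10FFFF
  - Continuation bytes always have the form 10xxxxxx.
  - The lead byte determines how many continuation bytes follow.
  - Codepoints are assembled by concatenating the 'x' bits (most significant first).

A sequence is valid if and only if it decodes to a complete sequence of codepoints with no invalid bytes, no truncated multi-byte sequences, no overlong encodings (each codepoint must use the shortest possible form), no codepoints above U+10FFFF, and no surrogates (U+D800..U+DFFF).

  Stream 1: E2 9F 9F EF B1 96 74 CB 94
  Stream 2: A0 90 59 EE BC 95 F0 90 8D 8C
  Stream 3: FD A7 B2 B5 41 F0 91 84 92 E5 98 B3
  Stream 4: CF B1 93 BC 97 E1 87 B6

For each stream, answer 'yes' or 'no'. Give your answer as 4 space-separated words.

Stream 1: decodes cleanly. VALID
Stream 2: error at byte offset 0. INVALID
Stream 3: error at byte offset 0. INVALID
Stream 4: error at byte offset 2. INVALID

Answer: yes no no no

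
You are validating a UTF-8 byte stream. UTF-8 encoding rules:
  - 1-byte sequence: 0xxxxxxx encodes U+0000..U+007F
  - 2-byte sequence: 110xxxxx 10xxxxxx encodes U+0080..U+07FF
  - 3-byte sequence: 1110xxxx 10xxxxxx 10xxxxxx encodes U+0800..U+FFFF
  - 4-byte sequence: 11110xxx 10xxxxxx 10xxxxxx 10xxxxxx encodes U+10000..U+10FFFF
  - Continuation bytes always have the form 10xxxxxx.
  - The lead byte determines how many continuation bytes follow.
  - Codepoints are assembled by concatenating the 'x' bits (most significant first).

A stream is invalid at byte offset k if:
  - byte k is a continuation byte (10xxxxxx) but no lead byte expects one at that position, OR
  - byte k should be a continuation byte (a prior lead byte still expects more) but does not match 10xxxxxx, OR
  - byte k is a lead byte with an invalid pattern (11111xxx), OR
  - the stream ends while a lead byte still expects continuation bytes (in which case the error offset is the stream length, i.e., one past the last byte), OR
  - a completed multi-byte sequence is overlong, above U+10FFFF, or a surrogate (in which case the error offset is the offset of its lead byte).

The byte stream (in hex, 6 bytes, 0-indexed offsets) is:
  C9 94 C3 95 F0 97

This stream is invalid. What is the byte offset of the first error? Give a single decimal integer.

Answer: 6

Derivation:
Byte[0]=C9: 2-byte lead, need 1 cont bytes. acc=0x9
Byte[1]=94: continuation. acc=(acc<<6)|0x14=0x254
Completed: cp=U+0254 (starts at byte 0)
Byte[2]=C3: 2-byte lead, need 1 cont bytes. acc=0x3
Byte[3]=95: continuation. acc=(acc<<6)|0x15=0xD5
Completed: cp=U+00D5 (starts at byte 2)
Byte[4]=F0: 4-byte lead, need 3 cont bytes. acc=0x0
Byte[5]=97: continuation. acc=(acc<<6)|0x17=0x17
Byte[6]: stream ended, expected continuation. INVALID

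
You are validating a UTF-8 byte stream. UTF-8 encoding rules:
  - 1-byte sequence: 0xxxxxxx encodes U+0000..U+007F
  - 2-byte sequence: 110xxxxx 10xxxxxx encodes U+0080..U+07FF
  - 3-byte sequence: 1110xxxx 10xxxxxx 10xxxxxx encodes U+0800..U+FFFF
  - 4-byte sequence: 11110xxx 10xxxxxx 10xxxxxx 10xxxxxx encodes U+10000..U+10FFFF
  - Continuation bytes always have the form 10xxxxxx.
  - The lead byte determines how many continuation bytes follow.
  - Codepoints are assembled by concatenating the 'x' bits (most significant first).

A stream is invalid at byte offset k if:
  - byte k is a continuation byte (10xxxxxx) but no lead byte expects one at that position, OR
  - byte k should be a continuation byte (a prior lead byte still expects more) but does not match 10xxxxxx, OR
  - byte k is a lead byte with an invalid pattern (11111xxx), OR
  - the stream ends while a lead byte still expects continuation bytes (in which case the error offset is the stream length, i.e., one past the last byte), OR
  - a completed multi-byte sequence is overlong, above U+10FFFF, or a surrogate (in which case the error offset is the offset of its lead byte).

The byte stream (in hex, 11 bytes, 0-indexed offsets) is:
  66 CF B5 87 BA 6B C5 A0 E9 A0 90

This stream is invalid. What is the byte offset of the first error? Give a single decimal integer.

Byte[0]=66: 1-byte ASCII. cp=U+0066
Byte[1]=CF: 2-byte lead, need 1 cont bytes. acc=0xF
Byte[2]=B5: continuation. acc=(acc<<6)|0x35=0x3F5
Completed: cp=U+03F5 (starts at byte 1)
Byte[3]=87: INVALID lead byte (not 0xxx/110x/1110/11110)

Answer: 3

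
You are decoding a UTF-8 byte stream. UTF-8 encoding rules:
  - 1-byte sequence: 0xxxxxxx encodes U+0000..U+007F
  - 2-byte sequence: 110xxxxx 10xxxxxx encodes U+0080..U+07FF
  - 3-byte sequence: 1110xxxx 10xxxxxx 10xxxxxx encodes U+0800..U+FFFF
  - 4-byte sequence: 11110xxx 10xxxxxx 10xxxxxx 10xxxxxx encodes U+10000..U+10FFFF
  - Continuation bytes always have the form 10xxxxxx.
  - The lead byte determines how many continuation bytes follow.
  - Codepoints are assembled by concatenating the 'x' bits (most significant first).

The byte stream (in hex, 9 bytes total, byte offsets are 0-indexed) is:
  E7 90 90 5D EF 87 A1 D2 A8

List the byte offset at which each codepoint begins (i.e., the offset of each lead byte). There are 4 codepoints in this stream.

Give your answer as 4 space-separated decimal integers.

Answer: 0 3 4 7

Derivation:
Byte[0]=E7: 3-byte lead, need 2 cont bytes. acc=0x7
Byte[1]=90: continuation. acc=(acc<<6)|0x10=0x1D0
Byte[2]=90: continuation. acc=(acc<<6)|0x10=0x7410
Completed: cp=U+7410 (starts at byte 0)
Byte[3]=5D: 1-byte ASCII. cp=U+005D
Byte[4]=EF: 3-byte lead, need 2 cont bytes. acc=0xF
Byte[5]=87: continuation. acc=(acc<<6)|0x07=0x3C7
Byte[6]=A1: continuation. acc=(acc<<6)|0x21=0xF1E1
Completed: cp=U+F1E1 (starts at byte 4)
Byte[7]=D2: 2-byte lead, need 1 cont bytes. acc=0x12
Byte[8]=A8: continuation. acc=(acc<<6)|0x28=0x4A8
Completed: cp=U+04A8 (starts at byte 7)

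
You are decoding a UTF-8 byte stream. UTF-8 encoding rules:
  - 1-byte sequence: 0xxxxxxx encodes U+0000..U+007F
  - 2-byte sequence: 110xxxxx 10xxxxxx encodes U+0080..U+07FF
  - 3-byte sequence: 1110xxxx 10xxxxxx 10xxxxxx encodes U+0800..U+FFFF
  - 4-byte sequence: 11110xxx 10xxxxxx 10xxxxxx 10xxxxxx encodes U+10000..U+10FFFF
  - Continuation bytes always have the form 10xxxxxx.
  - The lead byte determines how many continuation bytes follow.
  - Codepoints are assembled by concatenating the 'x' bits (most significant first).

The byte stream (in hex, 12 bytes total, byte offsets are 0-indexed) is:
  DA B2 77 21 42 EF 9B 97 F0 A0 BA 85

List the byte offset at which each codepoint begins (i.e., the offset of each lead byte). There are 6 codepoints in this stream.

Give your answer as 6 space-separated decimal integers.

Byte[0]=DA: 2-byte lead, need 1 cont bytes. acc=0x1A
Byte[1]=B2: continuation. acc=(acc<<6)|0x32=0x6B2
Completed: cp=U+06B2 (starts at byte 0)
Byte[2]=77: 1-byte ASCII. cp=U+0077
Byte[3]=21: 1-byte ASCII. cp=U+0021
Byte[4]=42: 1-byte ASCII. cp=U+0042
Byte[5]=EF: 3-byte lead, need 2 cont bytes. acc=0xF
Byte[6]=9B: continuation. acc=(acc<<6)|0x1B=0x3DB
Byte[7]=97: continuation. acc=(acc<<6)|0x17=0xF6D7
Completed: cp=U+F6D7 (starts at byte 5)
Byte[8]=F0: 4-byte lead, need 3 cont bytes. acc=0x0
Byte[9]=A0: continuation. acc=(acc<<6)|0x20=0x20
Byte[10]=BA: continuation. acc=(acc<<6)|0x3A=0x83A
Byte[11]=85: continuation. acc=(acc<<6)|0x05=0x20E85
Completed: cp=U+20E85 (starts at byte 8)

Answer: 0 2 3 4 5 8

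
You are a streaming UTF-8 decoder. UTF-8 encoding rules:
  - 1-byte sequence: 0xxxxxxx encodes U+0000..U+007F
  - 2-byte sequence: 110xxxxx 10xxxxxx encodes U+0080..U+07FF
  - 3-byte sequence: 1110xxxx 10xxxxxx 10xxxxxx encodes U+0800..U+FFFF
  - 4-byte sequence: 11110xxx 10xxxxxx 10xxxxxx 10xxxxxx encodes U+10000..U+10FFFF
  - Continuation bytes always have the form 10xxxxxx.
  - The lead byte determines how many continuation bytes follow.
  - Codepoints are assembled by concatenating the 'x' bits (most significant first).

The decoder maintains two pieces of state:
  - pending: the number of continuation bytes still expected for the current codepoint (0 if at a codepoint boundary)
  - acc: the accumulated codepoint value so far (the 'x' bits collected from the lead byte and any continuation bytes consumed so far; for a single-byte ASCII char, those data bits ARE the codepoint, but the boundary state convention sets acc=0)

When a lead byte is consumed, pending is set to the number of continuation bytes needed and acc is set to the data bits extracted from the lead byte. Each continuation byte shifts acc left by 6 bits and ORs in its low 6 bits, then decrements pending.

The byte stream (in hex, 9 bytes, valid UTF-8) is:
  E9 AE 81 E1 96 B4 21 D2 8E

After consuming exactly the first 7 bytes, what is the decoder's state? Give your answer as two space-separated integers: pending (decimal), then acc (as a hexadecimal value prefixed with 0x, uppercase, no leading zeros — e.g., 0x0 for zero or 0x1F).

Byte[0]=E9: 3-byte lead. pending=2, acc=0x9
Byte[1]=AE: continuation. acc=(acc<<6)|0x2E=0x26E, pending=1
Byte[2]=81: continuation. acc=(acc<<6)|0x01=0x9B81, pending=0
Byte[3]=E1: 3-byte lead. pending=2, acc=0x1
Byte[4]=96: continuation. acc=(acc<<6)|0x16=0x56, pending=1
Byte[5]=B4: continuation. acc=(acc<<6)|0x34=0x15B4, pending=0
Byte[6]=21: 1-byte. pending=0, acc=0x0

Answer: 0 0x0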